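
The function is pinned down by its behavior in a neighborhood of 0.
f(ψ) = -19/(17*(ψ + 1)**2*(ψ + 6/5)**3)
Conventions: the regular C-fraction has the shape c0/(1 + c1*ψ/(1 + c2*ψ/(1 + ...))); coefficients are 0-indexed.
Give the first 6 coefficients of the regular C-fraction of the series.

Taylor coefficients (expand at 0): a_0 = -2375/3672, a_1 = 2375/816, a_2 = -173375/22032, a_3 = 6571625/396576, a_4 = -47511875/1586304, a_5 = 464376625/9517824.
c0 = a_0 = -2375/3672. Peel one level at a time: if S = 1 + c*ψ/S' with S'(0) = 1, then c is the ψ-coefficient of S and S' = c*ψ/(S - 1).
S_1 = c0/f = 1 + (9/2)*ψ + (97/12)*ψ^2 + ...; c1 = 9/2.
S_2 = c1*ψ/(S_1 - 1) = 1 + (-97/54)*ψ + (2357/1458)*ψ^2 + ...; c2 = -97/54.
S_3 = c2*ψ/(S_2 - 1) = 1 + (2357/2619)*ψ + (1227025/3048516)*ψ^2 + ...; c3 = 2357/2619.
S_4 = c3*ψ/(S_3 - 1) = 1 + (-1227025/2743548)*ψ + (674748125/2399953968)*ψ^2 + ...; c4 = -1227025/2743548.
S_5 = c4*ψ/(S_4 - 1) = 1 + (2618022725/4164621012)*ψ + ...; c5 = 2618022725/4164621012.

The regular C-fraction coefficients are [-2375/3672, 9/2, -97/54, 2357/2619, -1227025/2743548, 2618022725/4164621012].


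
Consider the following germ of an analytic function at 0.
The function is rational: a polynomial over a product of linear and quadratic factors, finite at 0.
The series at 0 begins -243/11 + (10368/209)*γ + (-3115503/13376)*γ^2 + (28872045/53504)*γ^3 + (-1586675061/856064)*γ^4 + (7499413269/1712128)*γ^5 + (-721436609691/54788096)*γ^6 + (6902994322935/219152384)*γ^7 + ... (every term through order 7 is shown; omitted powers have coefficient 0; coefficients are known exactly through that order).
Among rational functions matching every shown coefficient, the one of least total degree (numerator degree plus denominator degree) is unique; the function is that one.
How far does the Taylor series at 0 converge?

No rational of total degree below 5 reproduces all 8 coefficients; solving the [1/4] Pade equations on them gives f(γ) = (31*γ/19 - 12/11)/(γ**2 - γ/12 - 2/9)**2, whose expansion matches every shown term.
Denominator factor (γ**2 - γ/12 - 2/9)^2: discriminant 43/48, real irrational roots 1/24 + (1/24)*sqrt(129) and 1/24 - (1/24)*sqrt(129); poles of order 2, moduli 1/24 + (1/24)*sqrt(129) and -1/24 + (1/24)*sqrt(129).
The radius of convergence is the smallest modulus among the singular points: -1/24 + (1/24)*sqrt(129).

The radius of convergence is -1/24 + (1/24)*sqrt(129).


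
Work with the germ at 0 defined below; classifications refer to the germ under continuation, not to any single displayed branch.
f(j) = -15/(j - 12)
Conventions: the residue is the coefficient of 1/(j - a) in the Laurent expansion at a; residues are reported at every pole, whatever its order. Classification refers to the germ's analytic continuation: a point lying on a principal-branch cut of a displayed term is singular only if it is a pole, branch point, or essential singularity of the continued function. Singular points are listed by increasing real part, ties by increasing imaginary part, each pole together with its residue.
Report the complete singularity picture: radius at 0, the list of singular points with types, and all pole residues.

Denominator factor (j - 12): pole of order 1 at 12, modulus 12.
The radius of convergence is the smallest modulus among the singular points: 12.
At the order-1 pole 12 set g(j) = (j - (12))*f(j) = -15.
Simple pole: residue = g(a) at a = 12, which is -15.

Radius of convergence at 0: 12.
At 12: a pole of order 1; residue -15.


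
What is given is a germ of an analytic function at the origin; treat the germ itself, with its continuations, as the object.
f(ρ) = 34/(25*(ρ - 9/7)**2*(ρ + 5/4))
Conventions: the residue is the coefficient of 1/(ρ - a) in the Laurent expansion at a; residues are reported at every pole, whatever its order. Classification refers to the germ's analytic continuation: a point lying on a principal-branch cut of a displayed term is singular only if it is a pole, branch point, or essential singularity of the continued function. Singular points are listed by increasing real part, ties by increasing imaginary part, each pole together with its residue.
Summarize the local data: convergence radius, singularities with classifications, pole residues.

Denominator factor (ρ + 5/4): pole of order 1 at -5/4, modulus 5/4.
Denominator factor (ρ - 9/7)^2: pole of order 2 at 9/7, modulus 9/7.
The radius of convergence is the smallest modulus among the singular points: 5/4.
At the order-1 pole -5/4 set g(ρ) = (ρ - (-5/4))*f(ρ) = 34/(25*(ρ - 9/7)**2).
Simple pole: residue = g(a) at a = -5/4, which is 26656/126025.
At the order-2 pole 9/7 set g(ρ) = (ρ - (9/7))^2*f(ρ) = 34/(25*(ρ + 5/4)).
Order-2 pole: residue = g'(a); g'(9/7) = -26656/126025, so the residue is -26656/126025.
List the singular points by increasing real part (a conjugate pair: the negative imaginary part first).

Radius of convergence at 0: 5/4.
At -5/4: a pole of order 1; residue 26656/126025.
At 9/7: a pole of order 2; residue -26656/126025.


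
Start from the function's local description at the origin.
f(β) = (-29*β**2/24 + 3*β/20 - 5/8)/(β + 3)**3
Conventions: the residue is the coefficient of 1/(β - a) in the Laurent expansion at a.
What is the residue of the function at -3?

The residue is -29/24.

At the order-3 pole -3 set g(β) = (β - (-3))^3*f(β) = -29*β**2/24 + 3*β/20 - 5/8.
Order-3 pole: residue = g''(a)/2; g''(-3) = -29/12, so the residue is -29/24.


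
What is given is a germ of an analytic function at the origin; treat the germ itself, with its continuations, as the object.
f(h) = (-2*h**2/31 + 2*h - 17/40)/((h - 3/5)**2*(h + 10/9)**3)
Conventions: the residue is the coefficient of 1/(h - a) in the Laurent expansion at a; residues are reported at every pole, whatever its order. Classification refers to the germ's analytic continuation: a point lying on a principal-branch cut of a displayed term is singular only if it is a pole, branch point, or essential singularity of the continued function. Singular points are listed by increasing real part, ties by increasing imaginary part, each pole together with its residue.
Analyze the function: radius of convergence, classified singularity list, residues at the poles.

Denominator factor (h + 10/9)^3: pole of order 3 at -10/9, modulus 10/9.
Denominator factor (h - 3/5)^2: pole of order 2 at 3/5, modulus 3/5.
The radius of convergence is the smallest modulus among the singular points: 3/5.
At the order-3 pole -10/9 set g(h) = (h - (-10/9))^3*f(h) = (-2*h**2/31 + 2*h - 17/40)/(h - 3/5)**2.
Order-3 pole: residue = g''(a)/2; g''(-10/9) = -1051965225/4358977084, so the residue is -1051965225/8717954168.
At the order-2 pole 3/5 set g(h) = (h - (3/5))^2*f(h) = (-2*h**2/31 + 2*h - 17/40)/(h + 10/9)**3.
Order-2 pole: residue = g'(a); g'(3/5) = 1051965225/8717954168, so the residue is 1051965225/8717954168.
List the singular points by increasing real part (a conjugate pair: the negative imaginary part first).

Radius of convergence at 0: 3/5.
At -10/9: a pole of order 3; residue -1051965225/8717954168.
At 3/5: a pole of order 2; residue 1051965225/8717954168.


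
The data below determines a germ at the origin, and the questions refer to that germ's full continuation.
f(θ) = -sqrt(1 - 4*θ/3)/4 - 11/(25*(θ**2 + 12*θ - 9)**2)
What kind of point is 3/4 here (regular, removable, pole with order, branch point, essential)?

The point is an algebraic (square-root) branch point.

The term (-1/4)*sqrt(1 - θ/(3/4)) has argument 1 - 3/4/(3/4) = 0 at 3/4: a square-root (algebraic, two-sheeted) branch point; the remaining terms are analytic or single-valued there.


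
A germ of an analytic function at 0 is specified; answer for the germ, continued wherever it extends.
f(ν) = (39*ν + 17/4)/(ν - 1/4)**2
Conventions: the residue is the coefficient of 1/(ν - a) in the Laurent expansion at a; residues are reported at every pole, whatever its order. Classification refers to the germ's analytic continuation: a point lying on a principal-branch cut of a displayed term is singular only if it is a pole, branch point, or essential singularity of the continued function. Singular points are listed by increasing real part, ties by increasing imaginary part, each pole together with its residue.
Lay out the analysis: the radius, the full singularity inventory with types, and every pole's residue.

Denominator factor (ν - 1/4)^2: pole of order 2 at 1/4, modulus 1/4.
The radius of convergence is the smallest modulus among the singular points: 1/4.
At the order-2 pole 1/4 set g(ν) = (ν - (1/4))^2*f(ν) = 39*ν + 17/4.
Order-2 pole: residue = g'(a); g'(1/4) = 39, so the residue is 39.

Radius of convergence at 0: 1/4.
At 1/4: a pole of order 2; residue 39.


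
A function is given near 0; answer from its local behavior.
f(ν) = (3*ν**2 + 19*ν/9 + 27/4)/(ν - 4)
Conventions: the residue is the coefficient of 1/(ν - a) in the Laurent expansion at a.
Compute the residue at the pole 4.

At the order-1 pole 4 set g(ν) = (ν - (4))*f(ν) = 3*ν**2 + 19*ν/9 + 27/4.
Simple pole: residue = g(a) at a = 4, which is 2275/36.

The residue is 2275/36.


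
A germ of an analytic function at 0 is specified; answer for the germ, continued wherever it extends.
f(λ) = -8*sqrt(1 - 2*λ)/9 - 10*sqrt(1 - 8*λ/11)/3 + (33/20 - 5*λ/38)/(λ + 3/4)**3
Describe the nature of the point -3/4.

The denominator factor λ + 3/4 vanishes at -3/4 and appears to the power 3; the numerator there equals 1329/760, nonzero, and no other factor vanishes.
The branch terms are analytic at this point.
Hence a pole whose order is the multiplicity, 3.

The point is a pole of order 3.


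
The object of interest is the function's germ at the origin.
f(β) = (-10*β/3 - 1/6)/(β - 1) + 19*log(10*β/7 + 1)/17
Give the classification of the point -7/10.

The point is a logarithmic branch point.

The term (19/17)*log(1 - β/(-7/10)) has argument 1 - -7/10/(-7/10) = 0 at -7/10: a logarithmic (infinitely-sheeted) branch point; the remaining terms are analytic or single-valued there.


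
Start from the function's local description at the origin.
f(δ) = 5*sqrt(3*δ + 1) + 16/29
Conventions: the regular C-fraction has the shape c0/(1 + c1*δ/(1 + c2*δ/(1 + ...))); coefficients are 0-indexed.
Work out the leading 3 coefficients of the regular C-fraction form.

The regular C-fraction coefficients are [161/29, -435/322, 1353/644].

Taylor coefficients (expand at 0): a_0 = 161/29, a_1 = 15/2, a_2 = -45/8.
c0 = a_0 = 161/29. Peel one level at a time: if S = 1 + c*δ/S' with S'(0) = 1, then c is the δ-coefficient of S and S' = c*δ/(S - 1).
S_1 = c0/f = 1 + (-435/322)*δ + (588555/207368)*δ^2 + ...; c1 = -435/322.
S_2 = c1*δ/(S_1 - 1) = 1 + (1353/644)*δ + ...; c2 = 1353/644.


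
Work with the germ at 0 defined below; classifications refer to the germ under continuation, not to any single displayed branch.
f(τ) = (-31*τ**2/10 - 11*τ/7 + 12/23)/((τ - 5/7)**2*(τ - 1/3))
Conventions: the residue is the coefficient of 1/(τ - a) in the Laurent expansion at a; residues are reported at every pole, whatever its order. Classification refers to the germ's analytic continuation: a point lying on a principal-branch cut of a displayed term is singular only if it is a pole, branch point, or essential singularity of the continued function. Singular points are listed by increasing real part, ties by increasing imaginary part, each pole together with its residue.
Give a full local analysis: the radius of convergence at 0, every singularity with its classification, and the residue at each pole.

Radius of convergence at 0: 1/3.
At 1/3: a pole of order 1; residue -35147/14720.
At 5/7: a pole of order 2; residue -2097/2944.

Denominator factor (τ - 1/3): pole of order 1 at 1/3, modulus 1/3.
Denominator factor (τ - 5/7)^2: pole of order 2 at 5/7, modulus 5/7.
The radius of convergence is the smallest modulus among the singular points: 1/3.
At the order-1 pole 1/3 set g(τ) = (τ - (1/3))*f(τ) = (-31*τ**2/10 - 11*τ/7 + 12/23)/(τ - 5/7)**2.
Simple pole: residue = g(a) at a = 1/3, which is -35147/14720.
At the order-2 pole 5/7 set g(τ) = (τ - (5/7))^2*f(τ) = (-31*τ**2/10 - 11*τ/7 + 12/23)/(τ - 1/3).
Order-2 pole: residue = g'(a); g'(5/7) = -2097/2944, so the residue is -2097/2944.
List the singular points by increasing real part (a conjugate pair: the negative imaginary part first).


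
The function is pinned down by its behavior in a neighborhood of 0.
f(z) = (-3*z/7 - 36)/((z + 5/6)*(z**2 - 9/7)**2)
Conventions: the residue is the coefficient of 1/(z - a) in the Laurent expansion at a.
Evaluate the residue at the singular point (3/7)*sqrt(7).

The factor z**2 - 9/7 splits as (z - a)(z - a') with a = (3/7)*sqrt(7), a' = -(3/7)*sqrt(7). At the order-2 pole a set g(z) = (z - a)^2*f(z) = [(-3*z/7 - 36)/(z + 5/6)] / (z - a')^2.
Order-2 pole: residue = g'(a); g'((3/7)*sqrt(7)) = 1131732/22201 - (386039/22201)*sqrt(7), so the residue is 1131732/22201 - (386039/22201)*sqrt(7).

The residue is 1131732/22201 - (386039/22201)*sqrt(7).


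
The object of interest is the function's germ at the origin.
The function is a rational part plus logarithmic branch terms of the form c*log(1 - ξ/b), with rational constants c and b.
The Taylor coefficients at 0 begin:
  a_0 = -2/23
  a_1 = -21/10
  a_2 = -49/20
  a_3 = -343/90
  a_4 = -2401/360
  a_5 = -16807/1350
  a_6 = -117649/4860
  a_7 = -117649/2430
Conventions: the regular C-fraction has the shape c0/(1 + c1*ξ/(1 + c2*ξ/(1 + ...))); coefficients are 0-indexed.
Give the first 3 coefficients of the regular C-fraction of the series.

The regular C-fraction coefficients are [-2/23, -483/20, 1379/60].

Taylor coefficients (read off): a_0 = -2/23, a_1 = -21/10, a_2 = -49/20.
c0 = a_0 = -2/23. Peel one level at a time: if S = 1 + c*ξ/S' with S'(0) = 1, then c is the ξ-coefficient of S and S' = c*ξ/(S - 1).
S_1 = c0/f = 1 + (-483/20)*ξ + (222019/400)*ξ^2 + ...; c1 = -483/20.
S_2 = c1*ξ/(S_1 - 1) = 1 + (1379/60)*ξ + ...; c2 = 1379/60.


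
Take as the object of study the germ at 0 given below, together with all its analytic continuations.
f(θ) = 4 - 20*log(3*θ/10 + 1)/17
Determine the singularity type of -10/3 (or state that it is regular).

The term (-20/17)*log(1 - θ/(-10/3)) has argument 1 - -10/3/(-10/3) = 0 at -10/3: a logarithmic (infinitely-sheeted) branch point; the remaining terms are analytic or single-valued there.

The point is a logarithmic branch point.


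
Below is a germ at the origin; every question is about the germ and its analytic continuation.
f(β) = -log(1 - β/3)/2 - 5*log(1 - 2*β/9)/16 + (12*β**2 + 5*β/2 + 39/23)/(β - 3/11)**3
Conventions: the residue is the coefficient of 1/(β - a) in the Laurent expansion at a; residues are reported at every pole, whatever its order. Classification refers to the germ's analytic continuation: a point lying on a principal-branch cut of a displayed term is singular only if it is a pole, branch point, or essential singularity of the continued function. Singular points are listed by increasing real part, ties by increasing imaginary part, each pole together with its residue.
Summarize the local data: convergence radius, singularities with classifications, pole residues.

Denominator factor (β - 3/11)^3: pole of order 3 at 3/11, modulus 3/11.
Branch term (-5/16)*log(1 - β/(9/2)): its argument vanishes at β = 9/2, a logarithmic branch point, modulus 9/2.
Branch term (-1/2)*log(1 - β/(3)): its argument vanishes at β = 3, a logarithmic branch point, modulus 3.
The radius of convergence is the smallest modulus among the singular points: 3/11.
The branch terms are analytic at 3/11 and contribute nothing to the residue; only the rational part matters.
At the order-3 pole 3/11 set g(β) = (β - (3/11))^3*(rational part) = 12*β**2 + 5*β/2 + 39/23.
Order-3 pole: residue = g''(a)/2; g''(3/11) = 24, so the residue is 12.
List the singular points by increasing real part (a conjugate pair: the negative imaginary part first).

Radius of convergence at 0: 3/11.
At 3/11: a pole of order 3; residue 12.
At 3: a logarithmic branch point.
At 9/2: a logarithmic branch point.


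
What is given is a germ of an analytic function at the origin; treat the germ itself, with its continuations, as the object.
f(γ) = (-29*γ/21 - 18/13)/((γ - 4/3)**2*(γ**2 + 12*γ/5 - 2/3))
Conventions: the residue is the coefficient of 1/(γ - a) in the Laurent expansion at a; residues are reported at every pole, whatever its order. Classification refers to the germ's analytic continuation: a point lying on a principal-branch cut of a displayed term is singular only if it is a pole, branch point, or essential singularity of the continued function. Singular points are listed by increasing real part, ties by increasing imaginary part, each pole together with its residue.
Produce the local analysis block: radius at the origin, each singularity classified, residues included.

Radius of convergence at 0: -6/5 + (1/15)*sqrt(474).
At -6/5 - (1/15)*sqrt(474): a pole of order 1; residue -957405/3424876 + (715035/67641301)*sqrt(474).
At -6/5 + (1/15)*sqrt(474): a pole of order 1; residue -957405/3424876 - (715035/67641301)*sqrt(474).
At 4/3: a pole of order 2; residue 957405/1712438.

Denominator factor (γ**2 + 12*γ/5 - 2/3): discriminant 632/75, real irrational roots -6/5 + (1/15)*sqrt(474) and -6/5 - (1/15)*sqrt(474); poles of order 1, moduli -6/5 + (1/15)*sqrt(474) and 6/5 + (1/15)*sqrt(474).
Denominator factor (γ - 4/3)^2: pole of order 2 at 4/3, modulus 4/3.
The radius of convergence is the smallest modulus among the singular points: -6/5 + (1/15)*sqrt(474).
The factor γ**2 + 12*γ/5 - 2/3 splits as (γ - a)(γ - a') with a = -6/5 - (1/15)*sqrt(474), a' = -6/5 + (1/15)*sqrt(474). At the order-1 pole a set g(γ) = (γ - a)*f(γ) = [(-29*γ/21 - 18/13)/(γ - 4/3)**2] / (γ - a').
Simple pole: residue = g(a) at a = -6/5 - (1/15)*sqrt(474), which is -957405/3424876 + (715035/67641301)*sqrt(474).
The factor γ**2 + 12*γ/5 - 2/3 splits as (γ - a)(γ - a') with a = -6/5 + (1/15)*sqrt(474), a' = -6/5 - (1/15)*sqrt(474). At the order-1 pole a set g(γ) = (γ - a)*f(γ) = [(-29*γ/21 - 18/13)/(γ - 4/3)**2] / (γ - a').
Simple pole: residue = g(a) at a = -6/5 + (1/15)*sqrt(474), which is -957405/3424876 - (715035/67641301)*sqrt(474).
At the order-2 pole 4/3 set g(γ) = (γ - (4/3))^2*f(γ) = (-29*γ/21 - 18/13)/(γ**2 + 12*γ/5 - 2/3).
Order-2 pole: residue = g'(a); g'(4/3) = 957405/1712438, so the residue is 957405/1712438.
List the singular points by increasing real part (a conjugate pair: the negative imaginary part first).


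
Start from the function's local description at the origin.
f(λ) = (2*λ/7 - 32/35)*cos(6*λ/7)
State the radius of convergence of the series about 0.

The factor cos(6*λ/7) is entire and contributes no finite singular point.
The polynomial part has no poles.
No finite singular points: the Taylor series at 0 converges everywhere.

The radius of convergence is infinite.


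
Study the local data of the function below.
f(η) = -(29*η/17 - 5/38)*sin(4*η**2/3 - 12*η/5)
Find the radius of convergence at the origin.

The radius of convergence is infinite.

The factor -sin(4*η**2/3 - 12*η/5) is entire and contributes no finite singular point.
The polynomial part has no poles.
No finite singular points: the Taylor series at 0 converges everywhere.


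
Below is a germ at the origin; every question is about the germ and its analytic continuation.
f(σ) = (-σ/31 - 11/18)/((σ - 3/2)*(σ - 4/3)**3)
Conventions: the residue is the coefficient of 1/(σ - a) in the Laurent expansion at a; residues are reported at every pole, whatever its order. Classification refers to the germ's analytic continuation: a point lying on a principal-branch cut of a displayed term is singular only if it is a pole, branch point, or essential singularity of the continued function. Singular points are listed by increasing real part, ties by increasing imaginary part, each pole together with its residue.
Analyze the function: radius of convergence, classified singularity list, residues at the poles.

Radius of convergence at 0: 4/3.
At 4/3: a pole of order 3; residue 4416/31.
At 3/2: a pole of order 1; residue -4416/31.

Denominator factor (σ - 3/2): pole of order 1 at 3/2, modulus 3/2.
Denominator factor (σ - 4/3)^3: pole of order 3 at 4/3, modulus 4/3.
The radius of convergence is the smallest modulus among the singular points: 4/3.
At the order-3 pole 4/3 set g(σ) = (σ - (4/3))^3*f(σ) = (-σ/31 - 11/18)/(σ - 3/2).
Order-3 pole: residue = g''(a)/2; g''(4/3) = 8832/31, so the residue is 4416/31.
At the order-1 pole 3/2 set g(σ) = (σ - (3/2))*f(σ) = (-σ/31 - 11/18)/(σ - 4/3)**3.
Simple pole: residue = g(a) at a = 3/2, which is -4416/31.
List the singular points by increasing real part (a conjugate pair: the negative imaginary part first).


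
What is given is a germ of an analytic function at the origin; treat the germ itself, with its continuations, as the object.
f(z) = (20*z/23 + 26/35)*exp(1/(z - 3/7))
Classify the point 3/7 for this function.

The point is an essential singularity.

The exponent 1/(z - (3/7)) has a pole at 3/7, so exp(1/(z - (3/7))) takes every nonzero value near it: an essential singularity (not a pole of any order).


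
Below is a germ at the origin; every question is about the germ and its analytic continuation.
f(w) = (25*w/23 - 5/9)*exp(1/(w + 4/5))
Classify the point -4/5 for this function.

The point is an essential singularity.

The exponent 1/(w - (-4/5)) has a pole at -4/5, so exp(1/(w - (-4/5))) takes every nonzero value near it: an essential singularity (not a pole of any order).


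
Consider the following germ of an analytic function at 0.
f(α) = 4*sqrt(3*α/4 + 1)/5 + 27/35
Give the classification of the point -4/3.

The point is an algebraic (square-root) branch point.

The term (4/5)*sqrt(1 - α/(-4/3)) has argument 1 - -4/3/(-4/3) = 0 at -4/3: a square-root (algebraic, two-sheeted) branch point; the remaining terms are analytic or single-valued there.


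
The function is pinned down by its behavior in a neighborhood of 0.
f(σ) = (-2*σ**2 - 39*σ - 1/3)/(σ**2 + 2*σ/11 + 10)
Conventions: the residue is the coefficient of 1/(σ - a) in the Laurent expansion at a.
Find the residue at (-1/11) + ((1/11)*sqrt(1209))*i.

The residue is (-425/22) - ((4207/39897)*sqrt(1209))*i.

The factor σ**2 + 2*σ/11 + 10 splits as (σ - a)(σ - a') with a = (-1/11) + ((1/11)*sqrt(1209))*i, a' = (-1/11) - ((1/11)*sqrt(1209))*i. At the order-1 pole a set g(σ) = (σ - a)*f(σ) = [-2*σ**2 - 39*σ - 1/3] / (σ - a').
Simple pole: residue = g(a) at a = (-1/11) + ((1/11)*sqrt(1209))*i, which is (-425/22) - ((4207/39897)*sqrt(1209))*i.


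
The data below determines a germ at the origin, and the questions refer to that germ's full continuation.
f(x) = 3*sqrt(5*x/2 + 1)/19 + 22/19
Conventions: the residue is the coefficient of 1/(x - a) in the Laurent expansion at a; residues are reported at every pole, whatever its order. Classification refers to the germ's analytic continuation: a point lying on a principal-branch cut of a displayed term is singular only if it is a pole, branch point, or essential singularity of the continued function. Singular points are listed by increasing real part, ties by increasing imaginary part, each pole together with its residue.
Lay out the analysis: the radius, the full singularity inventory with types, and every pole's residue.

Radius of convergence at 0: 2/5.
At -2/5: an algebraic (square-root) branch point.

Branch term (3/19)*sqrt(1 - x/(-2/5)): its argument vanishes at x = -2/5, a square-root branch point, modulus 2/5.
The radius of convergence is the smallest modulus among the singular points: 2/5.


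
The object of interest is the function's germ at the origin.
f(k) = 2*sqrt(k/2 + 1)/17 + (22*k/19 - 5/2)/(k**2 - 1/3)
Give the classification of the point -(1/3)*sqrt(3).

The point is a pole of order 1.

The denominator factor k**2 - 1/3 vanishes at -(1/3)*sqrt(3) and appears to the power 1; the numerator there equals -5/2 - (22/57)*sqrt(3), nonzero, and no other factor vanishes.
The branch terms are analytic at this point.
Hence a pole whose order is the multiplicity, 1.


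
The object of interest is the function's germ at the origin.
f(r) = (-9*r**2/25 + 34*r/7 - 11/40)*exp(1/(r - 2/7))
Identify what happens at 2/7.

The exponent 1/(r - (2/7)) has a pole at 2/7, so exp(1/(r - (2/7))) takes every nonzero value near it: an essential singularity (not a pole of any order).

The point is an essential singularity.


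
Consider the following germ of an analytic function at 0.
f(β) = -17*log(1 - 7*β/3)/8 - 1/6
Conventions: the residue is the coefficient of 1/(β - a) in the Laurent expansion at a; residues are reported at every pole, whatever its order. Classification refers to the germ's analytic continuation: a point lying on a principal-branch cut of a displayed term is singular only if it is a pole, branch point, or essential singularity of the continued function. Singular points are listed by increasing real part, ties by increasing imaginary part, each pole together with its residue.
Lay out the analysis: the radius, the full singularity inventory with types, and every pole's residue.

Radius of convergence at 0: 3/7.
At 3/7: a logarithmic branch point.

Branch term (-17/8)*log(1 - β/(3/7)): its argument vanishes at β = 3/7, a logarithmic branch point, modulus 3/7.
The radius of convergence is the smallest modulus among the singular points: 3/7.


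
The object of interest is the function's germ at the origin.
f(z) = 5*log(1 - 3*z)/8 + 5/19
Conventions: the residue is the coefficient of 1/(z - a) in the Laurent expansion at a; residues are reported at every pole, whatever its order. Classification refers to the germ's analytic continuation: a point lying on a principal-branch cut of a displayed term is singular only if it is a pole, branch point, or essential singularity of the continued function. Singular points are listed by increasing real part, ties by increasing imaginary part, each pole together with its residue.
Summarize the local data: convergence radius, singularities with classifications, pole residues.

Branch term (5/8)*log(1 - z/(1/3)): its argument vanishes at z = 1/3, a logarithmic branch point, modulus 1/3.
The radius of convergence is the smallest modulus among the singular points: 1/3.

Radius of convergence at 0: 1/3.
At 1/3: a logarithmic branch point.


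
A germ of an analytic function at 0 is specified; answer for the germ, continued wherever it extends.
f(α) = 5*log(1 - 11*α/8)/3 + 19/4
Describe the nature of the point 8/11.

The term (5/3)*log(1 - α/(8/11)) has argument 1 - 8/11/(8/11) = 0 at 8/11: a logarithmic (infinitely-sheeted) branch point; the remaining terms are analytic or single-valued there.

The point is a logarithmic branch point.


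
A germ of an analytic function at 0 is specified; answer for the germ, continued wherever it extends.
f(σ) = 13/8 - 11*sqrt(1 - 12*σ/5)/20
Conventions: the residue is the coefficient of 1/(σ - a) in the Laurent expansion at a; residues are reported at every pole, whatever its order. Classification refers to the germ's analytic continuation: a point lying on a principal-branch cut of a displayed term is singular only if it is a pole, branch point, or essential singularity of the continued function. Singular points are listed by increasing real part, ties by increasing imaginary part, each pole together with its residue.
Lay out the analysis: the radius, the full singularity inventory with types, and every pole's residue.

Radius of convergence at 0: 5/12.
At 5/12: an algebraic (square-root) branch point.

Branch term (-11/20)*sqrt(1 - σ/(5/12)): its argument vanishes at σ = 5/12, a square-root branch point, modulus 5/12.
The radius of convergence is the smallest modulus among the singular points: 5/12.


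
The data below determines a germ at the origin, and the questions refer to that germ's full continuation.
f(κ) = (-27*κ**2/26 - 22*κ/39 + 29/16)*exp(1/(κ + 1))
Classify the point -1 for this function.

The point is an essential singularity.

The exponent 1/(κ - (-1)) has a pole at -1, so exp(1/(κ - (-1))) takes every nonzero value near it: an essential singularity (not a pole of any order).


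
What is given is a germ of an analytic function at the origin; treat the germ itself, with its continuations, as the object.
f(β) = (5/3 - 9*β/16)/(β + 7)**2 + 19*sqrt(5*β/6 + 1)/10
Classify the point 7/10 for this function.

Denominator factors: β + 7 = 77/10 at β = 7/10 — none vanishes.
Branch term sqrt(1 - β/(-6/5)): argument at 7/10 is 19/12, nonzero, so 7/10 is not its branch point (a point on a principal cut is still regular for the continued germ).
So the germ continues analytically to 7/10.

The point is a regular point.


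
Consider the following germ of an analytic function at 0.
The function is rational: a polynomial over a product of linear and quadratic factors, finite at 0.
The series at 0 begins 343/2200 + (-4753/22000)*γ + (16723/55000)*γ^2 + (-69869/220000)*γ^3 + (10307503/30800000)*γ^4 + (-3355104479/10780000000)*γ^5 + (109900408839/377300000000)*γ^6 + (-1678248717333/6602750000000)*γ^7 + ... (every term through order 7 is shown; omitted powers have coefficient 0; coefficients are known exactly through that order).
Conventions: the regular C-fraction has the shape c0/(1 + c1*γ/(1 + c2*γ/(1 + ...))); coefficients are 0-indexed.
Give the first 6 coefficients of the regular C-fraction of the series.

The regular C-fraction coefficients are [343/2200, 97/70, 21/970, -34321/1455, 6824629/294180, 15907521/985601060].

Taylor coefficients (read off): a_0 = 343/2200, a_1 = -4753/22000, a_2 = 16723/55000, a_3 = -69869/220000, a_4 = 10307503/30800000, a_5 = -3355104479/10780000000.
c0 = a_0 = 343/2200. Peel one level at a time: if S = 1 + c*γ/S' with S'(0) = 1, then c is the γ-coefficient of S and S' = c*γ/(S - 1).
S_1 = c0/f = 1 + (97/70)*γ + (-3/100)*γ^2 + ...; c1 = 97/70.
S_2 = c1*γ/(S_1 - 1) = 1 + (21/970)*γ + (240247/470450)*γ^2 + ...; c2 = 21/970.
S_3 = c2*γ/(S_2 - 1) = 1 + (-34321/1455)*γ + (492499/900)*γ^2 + ...; c3 = -34321/1455.
S_4 = c3*γ/(S_3 - 1) = 1 + (6824629/294180)*γ + (-3600402253/9615763600)*γ^2 + ...; c4 = 6824629/294180.
S_5 = c4*γ/(S_4 - 1) = 1 + (15907521/985601060)*γ + ...; c5 = 15907521/985601060.


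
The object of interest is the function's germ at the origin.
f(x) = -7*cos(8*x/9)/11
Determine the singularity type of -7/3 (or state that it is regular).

There is no denominator, hence no pole anywhere.
The factor cos(8*x/9) is entire.
So the germ continues analytically to -7/3.

The point is a regular point.


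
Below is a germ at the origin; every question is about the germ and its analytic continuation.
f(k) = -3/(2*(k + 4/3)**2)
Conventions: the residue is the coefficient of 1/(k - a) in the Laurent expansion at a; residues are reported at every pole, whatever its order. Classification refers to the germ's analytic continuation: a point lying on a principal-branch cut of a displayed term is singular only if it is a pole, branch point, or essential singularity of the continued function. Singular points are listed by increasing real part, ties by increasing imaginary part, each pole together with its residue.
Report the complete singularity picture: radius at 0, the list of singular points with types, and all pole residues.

Radius of convergence at 0: 4/3.
At -4/3: a pole of order 2; residue 0.

Denominator factor (k + 4/3)^2: pole of order 2 at -4/3, modulus 4/3.
The radius of convergence is the smallest modulus among the singular points: 4/3.
At the order-2 pole -4/3 set g(k) = (k - (-4/3))^2*f(k) = -3/2.
Order-2 pole: residue = g'(a); g'(-4/3) = 0, so the residue is 0.


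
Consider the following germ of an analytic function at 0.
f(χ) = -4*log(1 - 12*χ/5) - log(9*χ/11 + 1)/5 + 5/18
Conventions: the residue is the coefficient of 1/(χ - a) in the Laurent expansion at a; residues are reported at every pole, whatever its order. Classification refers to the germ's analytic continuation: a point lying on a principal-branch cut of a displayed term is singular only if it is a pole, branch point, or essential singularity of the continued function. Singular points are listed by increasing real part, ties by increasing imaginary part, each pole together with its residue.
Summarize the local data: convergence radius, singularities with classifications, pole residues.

Radius of convergence at 0: 5/12.
At -11/9: a logarithmic branch point.
At 5/12: a logarithmic branch point.

Branch term (-4)*log(1 - χ/(5/12)): its argument vanishes at χ = 5/12, a logarithmic branch point, modulus 5/12.
Branch term (-1/5)*log(1 - χ/(-11/9)): its argument vanishes at χ = -11/9, a logarithmic branch point, modulus 11/9.
The radius of convergence is the smallest modulus among the singular points: 5/12.
List the singular points by increasing real part (a conjugate pair: the negative imaginary part first).


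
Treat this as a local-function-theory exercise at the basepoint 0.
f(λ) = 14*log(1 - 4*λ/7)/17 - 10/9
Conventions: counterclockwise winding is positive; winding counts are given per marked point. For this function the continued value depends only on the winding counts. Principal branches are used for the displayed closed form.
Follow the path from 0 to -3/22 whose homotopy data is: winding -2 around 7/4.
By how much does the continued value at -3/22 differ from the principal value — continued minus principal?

Continued minus principal equals -(56/17)*pi*i.

The rational part is single-valued and drops out of the difference; each branch term changes only by its own monodromy.
(14/17)*log(1 - λ/(7/4)): each positive loop around 7/4 adds 2*pi*i to the log, so winding -2 contributes (14/17)*(-2)*2*pi*i = -(56/17)*pi*i.
Summing the contributions at λ = -3/22 gives -(56/17)*pi*i.


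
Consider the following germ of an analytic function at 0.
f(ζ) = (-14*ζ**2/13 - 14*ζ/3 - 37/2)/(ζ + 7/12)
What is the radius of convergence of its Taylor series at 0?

The radius of convergence is 7/12.

Denominator factor (ζ + 7/12): pole of order 1 at -7/12, modulus 7/12.
The radius of convergence is the smallest modulus among the singular points: 7/12.


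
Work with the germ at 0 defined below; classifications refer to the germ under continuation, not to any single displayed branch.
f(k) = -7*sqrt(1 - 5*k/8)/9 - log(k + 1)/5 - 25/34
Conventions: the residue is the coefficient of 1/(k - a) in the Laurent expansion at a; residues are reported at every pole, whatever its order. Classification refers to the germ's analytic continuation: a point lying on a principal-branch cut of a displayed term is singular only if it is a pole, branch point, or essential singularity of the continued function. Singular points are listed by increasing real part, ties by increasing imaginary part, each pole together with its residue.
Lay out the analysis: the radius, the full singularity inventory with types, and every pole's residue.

Branch term (-1/5)*log(1 - k/(-1)): its argument vanishes at k = -1, a logarithmic branch point, modulus 1.
Branch term (-7/9)*sqrt(1 - k/(8/5)): its argument vanishes at k = 8/5, a square-root branch point, modulus 8/5.
The radius of convergence is the smallest modulus among the singular points: 1.
List the singular points by increasing real part (a conjugate pair: the negative imaginary part first).

Radius of convergence at 0: 1.
At -1: a logarithmic branch point.
At 8/5: an algebraic (square-root) branch point.


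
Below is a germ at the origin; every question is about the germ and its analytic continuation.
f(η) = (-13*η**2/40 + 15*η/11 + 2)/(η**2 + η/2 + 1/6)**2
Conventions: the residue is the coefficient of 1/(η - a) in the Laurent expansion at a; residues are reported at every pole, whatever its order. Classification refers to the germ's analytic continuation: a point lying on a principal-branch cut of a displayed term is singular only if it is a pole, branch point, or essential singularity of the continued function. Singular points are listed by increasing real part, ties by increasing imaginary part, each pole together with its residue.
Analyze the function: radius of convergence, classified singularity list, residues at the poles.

Radius of convergence at 0: (1/6)*sqrt(6).
At (-1/4) - ((1/12)*sqrt(15))*i: a pole of order 2; residue ((4237/1375)*sqrt(15))*i.
At (-1/4) + ((1/12)*sqrt(15))*i: a pole of order 2; residue -((4237/1375)*sqrt(15))*i.

Denominator factor (η**2 + η/2 + 1/6)^2: discriminant -5/12, complex-conjugate roots (-1/4) + ((1/12)*sqrt(15))*i and (-1/4) - ((1/12)*sqrt(15))*i; poles of order 2, moduli (1/6)*sqrt(6) and (1/6)*sqrt(6).
The radius of convergence is the smallest modulus among the singular points: (1/6)*sqrt(6).
The factor η**2 + η/2 + 1/6 splits as (η - a)(η - a') with a = (-1/4) - ((1/12)*sqrt(15))*i, a' = (-1/4) + ((1/12)*sqrt(15))*i. At the order-2 pole a set g(η) = (η - a)^2*f(η) = [-13*η**2/40 + 15*η/11 + 2] / (η - a')^2.
Order-2 pole: residue = g'(a); g'((-1/4) - ((1/12)*sqrt(15))*i) = ((4237/1375)*sqrt(15))*i, so the residue is ((4237/1375)*sqrt(15))*i.
The factor η**2 + η/2 + 1/6 splits as (η - a)(η - a') with a = (-1/4) + ((1/12)*sqrt(15))*i, a' = (-1/4) - ((1/12)*sqrt(15))*i. At the order-2 pole a set g(η) = (η - a)^2*f(η) = [-13*η**2/40 + 15*η/11 + 2] / (η - a')^2.
Order-2 pole: residue = g'(a); g'((-1/4) + ((1/12)*sqrt(15))*i) = -((4237/1375)*sqrt(15))*i, so the residue is -((4237/1375)*sqrt(15))*i.
List the singular points by increasing real part (a conjugate pair: the negative imaginary part first).


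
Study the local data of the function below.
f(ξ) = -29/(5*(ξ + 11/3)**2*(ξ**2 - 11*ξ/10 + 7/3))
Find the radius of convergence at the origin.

Denominator factor (ξ**2 - 11*ξ/10 + 7/3): discriminant -2437/300, complex-conjugate roots (11/20) + ((1/60)*sqrt(7311))*i and (11/20) - ((1/60)*sqrt(7311))*i; poles of order 1, moduli (1/3)*sqrt(21) and (1/3)*sqrt(21).
Denominator factor (ξ + 11/3)^2: pole of order 2 at -11/3, modulus 11/3.
The radius of convergence is the smallest modulus among the singular points: (1/3)*sqrt(21).

The radius of convergence is (1/3)*sqrt(21).


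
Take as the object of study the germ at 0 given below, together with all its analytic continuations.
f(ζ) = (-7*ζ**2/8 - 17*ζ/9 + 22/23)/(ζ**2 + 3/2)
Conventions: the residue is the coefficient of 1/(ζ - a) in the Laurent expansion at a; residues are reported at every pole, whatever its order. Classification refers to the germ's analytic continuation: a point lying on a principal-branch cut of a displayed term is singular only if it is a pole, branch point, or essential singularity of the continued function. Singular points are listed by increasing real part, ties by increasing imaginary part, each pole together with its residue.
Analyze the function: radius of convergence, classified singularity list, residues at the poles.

Denominator factor (ζ**2 + 3/2): discriminant -6, complex-conjugate roots ((1/2)*sqrt(6))*i and -((1/2)*sqrt(6))*i; poles of order 1, moduli (1/2)*sqrt(6) and (1/2)*sqrt(6).
The radius of convergence is the smallest modulus among the singular points: (1/2)*sqrt(6).
The factor ζ**2 + 3/2 splits as (ζ - a)(ζ - a') with a = -((1/2)*sqrt(6))*i, a' = ((1/2)*sqrt(6))*i. At the order-1 pole a set g(ζ) = (ζ - a)*f(ζ) = [-7*ζ**2/8 - 17*ζ/9 + 22/23] / (ζ - a').
Simple pole: residue = g(a) at a = -((1/2)*sqrt(6))*i, which is (-17/18) + ((835/2208)*sqrt(6))*i.
The factor ζ**2 + 3/2 splits as (ζ - a)(ζ - a') with a = ((1/2)*sqrt(6))*i, a' = -((1/2)*sqrt(6))*i. At the order-1 pole a set g(ζ) = (ζ - a)*f(ζ) = [-7*ζ**2/8 - 17*ζ/9 + 22/23] / (ζ - a').
Simple pole: residue = g(a) at a = ((1/2)*sqrt(6))*i, which is (-17/18) - ((835/2208)*sqrt(6))*i.
List the singular points by increasing real part (a conjugate pair: the negative imaginary part first).

Radius of convergence at 0: (1/2)*sqrt(6).
At -((1/2)*sqrt(6))*i: a pole of order 1; residue (-17/18) + ((835/2208)*sqrt(6))*i.
At ((1/2)*sqrt(6))*i: a pole of order 1; residue (-17/18) - ((835/2208)*sqrt(6))*i.


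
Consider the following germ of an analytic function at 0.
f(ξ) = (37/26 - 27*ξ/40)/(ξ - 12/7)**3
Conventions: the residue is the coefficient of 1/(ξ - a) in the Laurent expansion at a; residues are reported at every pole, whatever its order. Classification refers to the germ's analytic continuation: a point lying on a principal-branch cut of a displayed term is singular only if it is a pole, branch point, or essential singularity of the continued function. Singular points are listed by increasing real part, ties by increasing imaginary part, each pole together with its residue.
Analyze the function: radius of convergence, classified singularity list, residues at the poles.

Radius of convergence at 0: 12/7.
At 12/7: a pole of order 3; residue 0.

Denominator factor (ξ - 12/7)^3: pole of order 3 at 12/7, modulus 12/7.
The radius of convergence is the smallest modulus among the singular points: 12/7.
At the order-3 pole 12/7 set g(ξ) = (ξ - (12/7))^3*f(ξ) = 37/26 - 27*ξ/40.
Order-3 pole: residue = g''(a)/2; g''(12/7) = 0, so the residue is 0.
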